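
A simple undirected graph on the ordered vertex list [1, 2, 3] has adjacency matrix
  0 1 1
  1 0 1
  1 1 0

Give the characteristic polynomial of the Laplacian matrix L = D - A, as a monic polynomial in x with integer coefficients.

x^3 - 6x^2 + 9x

With the vertex order [1, 2, 3], the degrees are [2, 2, 2], giving D = diag(2, 2, 2) and L = D - A. The eigenvalues of L are [0, 3, 3]; the characteristic polynomial is the product of (x - lambda_i), which multiplies out to x^3 - 6x^2 + 9x. The constant term is 0 because L is singular (the all-ones vector lies in its kernel).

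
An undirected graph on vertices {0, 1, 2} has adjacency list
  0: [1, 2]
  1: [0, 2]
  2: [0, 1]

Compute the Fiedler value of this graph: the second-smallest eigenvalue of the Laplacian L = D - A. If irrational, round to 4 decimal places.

3

Reading degrees in the order [0, 1, 2] gives [2, 2, 2]; set D = diag(2, 2, 2) and form L = D - A. Computing the eigenvalues of L and sorting gives [0, 3, 3]. The Fiedler value lambda_2 = 3 is strictly positive, so the graph is connected. The largest eigenvalue, 3, is at most the vertex count 3.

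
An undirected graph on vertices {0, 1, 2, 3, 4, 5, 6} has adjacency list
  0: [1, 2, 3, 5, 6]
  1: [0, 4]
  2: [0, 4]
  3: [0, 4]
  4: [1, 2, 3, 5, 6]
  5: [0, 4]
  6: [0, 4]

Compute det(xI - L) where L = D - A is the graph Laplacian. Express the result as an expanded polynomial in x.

x^7 - 20x^6 + 155x^5 - 600x^4 + 1240x^3 - 1312x^2 + 560x

Each diagonal entry of L is the vertex degree and each off-diagonal entry is -1 where an edge is present, 0 otherwise; in the order [0, 1, 2, 3, 4, 5, 6] the diagonal is [5, 2, 2, 2, 5, 2, 2]. Computing det(xI - L) by cofactor expansion (or equivalently via sum-over-permutations) gives x^7 - 20x^6 + 155x^5 - 600x^4 + 1240x^3 - 1312x^2 + 560x. The constant term is 0 because L is singular (the all-ones vector lies in its kernel). The eigenvalues sum to 20, which equals trace(L) = 2|E|. The largest eigenvalue, 7, is at most the vertex count 7.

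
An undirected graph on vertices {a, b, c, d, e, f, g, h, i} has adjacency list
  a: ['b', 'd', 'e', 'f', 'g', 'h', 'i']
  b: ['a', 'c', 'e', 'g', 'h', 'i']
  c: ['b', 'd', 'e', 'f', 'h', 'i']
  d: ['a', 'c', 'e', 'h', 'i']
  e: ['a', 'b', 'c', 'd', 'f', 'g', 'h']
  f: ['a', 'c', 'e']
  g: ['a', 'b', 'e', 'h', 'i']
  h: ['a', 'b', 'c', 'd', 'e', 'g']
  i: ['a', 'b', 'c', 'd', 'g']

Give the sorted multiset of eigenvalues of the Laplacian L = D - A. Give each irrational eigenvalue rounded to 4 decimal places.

[0, 2.8846, 4.5930, 5.1710, 5.9084, 7, 7.4643, 8.2885, 8.6902]

Reading degrees in the order [a, b, c, d, e, f, g, h, i] gives [7, 6, 6, 5, 7, 3, 5, 6, 5]; set D = diag(7, 6, 6, 5, 7, 3, 5, 6, 5) and form L = D - A. The multiplicity of 0 as a Laplacian eigenvalue equals the number of connected components. The single zero eigenvalue shows the graph is connected.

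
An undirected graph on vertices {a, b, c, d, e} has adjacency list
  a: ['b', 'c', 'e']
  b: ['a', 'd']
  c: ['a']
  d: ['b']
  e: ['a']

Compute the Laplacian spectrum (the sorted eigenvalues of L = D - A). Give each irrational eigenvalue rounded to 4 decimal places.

Reading degrees in the order [a, b, c, d, e] gives [3, 2, 1, 1, 1]; set D = diag(3, 2, 1, 1, 1) and form L = D - A. L is symmetric positive semidefinite, so every eigenvalue is real and nonnegative. The single zero eigenvalue shows the graph is connected. The eigenvalues sum to 8, which equals trace(L) = 2|E|. By the matrix-tree theorem the graph has (1/5) * product of the nonzero eigenvalues = 1 spanning tree.

[0, 0.5188, 1, 2.3111, 4.1701]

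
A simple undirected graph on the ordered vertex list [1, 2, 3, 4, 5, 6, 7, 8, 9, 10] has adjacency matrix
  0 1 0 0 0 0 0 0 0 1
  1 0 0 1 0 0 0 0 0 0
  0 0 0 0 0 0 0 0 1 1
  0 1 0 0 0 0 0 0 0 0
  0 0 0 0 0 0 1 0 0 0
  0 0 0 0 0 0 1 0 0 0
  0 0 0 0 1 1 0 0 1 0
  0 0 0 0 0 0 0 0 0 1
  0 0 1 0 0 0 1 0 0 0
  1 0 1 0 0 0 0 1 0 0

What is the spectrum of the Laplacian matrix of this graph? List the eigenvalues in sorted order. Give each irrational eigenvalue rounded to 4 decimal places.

Each diagonal entry of L is the vertex degree and each off-diagonal entry is -1 where an edge is present, 0 otherwise; in the order [1, 2, 3, 4, 5, 6, 7, 8, 9, 10] the diagonal is [2, 2, 2, 1, 1, 1, 3, 1, 2, 3]. Diagonalising L (or applying a numerical eigensolver to the 10x10 matrix) gives the spectrum above. The single zero eigenvalue shows the graph is connected. The eigenvalues sum to 18, which equals trace(L) = 2|E|.

[0, 0.1257, 0.4097, 1, 1, 1.4295, 2.4234, 3.0954, 4.0925, 4.4238]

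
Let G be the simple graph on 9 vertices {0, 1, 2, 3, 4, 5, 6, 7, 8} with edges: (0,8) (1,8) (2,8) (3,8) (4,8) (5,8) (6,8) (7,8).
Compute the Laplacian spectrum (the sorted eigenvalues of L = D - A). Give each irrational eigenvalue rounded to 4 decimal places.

Each diagonal entry of L is the vertex degree and each off-diagonal entry is -1 where an edge is present, 0 otherwise; in the order [0, 1, 2, 3, 4, 5, 6, 7, 8] the diagonal is [1, 1, 1, 1, 1, 1, 1, 1, 8]. Diagonalising L (or applying a numerical eigensolver to the 9x9 matrix) gives the spectrum above. The eigenvalues sum to 16, which equals trace(L) = 2|E|.

[0, 1, 1, 1, 1, 1, 1, 1, 9]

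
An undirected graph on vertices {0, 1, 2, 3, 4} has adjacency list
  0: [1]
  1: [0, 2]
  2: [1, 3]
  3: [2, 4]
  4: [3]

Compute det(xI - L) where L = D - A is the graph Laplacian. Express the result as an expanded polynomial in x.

With the vertex order [0, 1, 2, 3, 4], the degrees are [1, 2, 2, 2, 1], giving D = diag(1, 2, 2, 2, 1) and L = D - A. Computing det(xI - L) by cofactor expansion (or equivalently via sum-over-permutations) gives x^5 - 8x^4 + 21x^3 - 20x^2 + 5x. The coefficient of x^4 equals -trace(L) = -8, matching the sum of degrees. The eigenvalues sum to 8, which equals trace(L) = 2|E|.

x^5 - 8x^4 + 21x^3 - 20x^2 + 5x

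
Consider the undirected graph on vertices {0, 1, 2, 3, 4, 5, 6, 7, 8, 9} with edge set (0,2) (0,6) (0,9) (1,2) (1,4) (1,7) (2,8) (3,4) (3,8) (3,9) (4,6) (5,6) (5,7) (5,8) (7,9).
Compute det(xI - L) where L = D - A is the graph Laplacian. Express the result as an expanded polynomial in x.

Each diagonal entry of L is the vertex degree and each off-diagonal entry is -1 where an edge is present, 0 otherwise; in the order [0, 1, 2, 3, 4, 5, 6, 7, 8, 9] the diagonal is [3, 3, 3, 3, 3, 3, 3, 3, 3, 3]. Computing det(xI - L) by cofactor expansion (or equivalently via sum-over-permutations) gives x^10 - 30x^9 + 390x^8 - 2880x^7 + 13305x^6 - 39882x^5 + 77640x^4 - 94800x^3 + 66000x^2 - 20000x. The coefficient of x^9 equals -trace(L) = -30, matching the sum of degrees. The largest eigenvalue, 5, is at most the vertex count 10.

x^10 - 30x^9 + 390x^8 - 2880x^7 + 13305x^6 - 39882x^5 + 77640x^4 - 94800x^3 + 66000x^2 - 20000x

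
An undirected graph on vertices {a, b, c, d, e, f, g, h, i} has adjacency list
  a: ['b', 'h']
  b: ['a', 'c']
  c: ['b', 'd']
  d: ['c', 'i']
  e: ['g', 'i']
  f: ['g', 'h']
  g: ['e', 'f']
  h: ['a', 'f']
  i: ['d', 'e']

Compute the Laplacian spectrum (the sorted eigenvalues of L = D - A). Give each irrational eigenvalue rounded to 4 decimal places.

Each diagonal entry of L is the vertex degree and each off-diagonal entry is -1 where an edge is present, 0 otherwise; in the order [a, b, c, d, e, f, g, h, i] the diagonal is [2, 2, 2, 2, 2, 2, 2, 2, 2]. Diagonalising L (or applying a numerical eigensolver to the 9x9 matrix) gives the spectrum above. The single zero eigenvalue shows the graph is connected. By the matrix-tree theorem the graph has (1/9) * product of the nonzero eigenvalues = 9 spanning trees.

[0, 0.4679, 0.4679, 1.6527, 1.6527, 3, 3, 3.8794, 3.8794]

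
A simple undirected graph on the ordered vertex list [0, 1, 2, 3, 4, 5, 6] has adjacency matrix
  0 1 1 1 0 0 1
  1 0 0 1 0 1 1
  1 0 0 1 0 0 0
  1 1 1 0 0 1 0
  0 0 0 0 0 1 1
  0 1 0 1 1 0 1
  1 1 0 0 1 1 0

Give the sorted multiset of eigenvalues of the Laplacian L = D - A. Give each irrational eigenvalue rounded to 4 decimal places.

Reading degrees in the order [0, 1, 2, 3, 4, 5, 6] gives [4, 4, 2, 4, 2, 4, 4]; set D = diag(4, 4, 2, 4, 2, 4, 4) and form L = D - A. Diagonalising L (or applying a numerical eigensolver to the 7x7 matrix) gives the spectrum above. The eigenvalues sum to 24, which equals trace(L) = 2|E|. The largest eigenvalue, 6, is at most the vertex count 7.

[0, 1.2679, 2.5858, 4, 4.7321, 5.4142, 6]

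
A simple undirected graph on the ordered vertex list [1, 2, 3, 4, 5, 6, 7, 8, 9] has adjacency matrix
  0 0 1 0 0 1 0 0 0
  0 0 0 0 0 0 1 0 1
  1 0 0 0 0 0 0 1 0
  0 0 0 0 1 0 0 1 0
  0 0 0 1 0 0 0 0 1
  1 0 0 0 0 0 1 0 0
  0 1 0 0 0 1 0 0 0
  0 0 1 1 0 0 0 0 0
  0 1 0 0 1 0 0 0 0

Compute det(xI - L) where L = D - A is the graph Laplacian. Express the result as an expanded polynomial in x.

Reading degrees in the order [1, 2, 3, 4, 5, 6, 7, 8, 9] gives [2, 2, 2, 2, 2, 2, 2, 2, 2]; set D = diag(2, 2, 2, 2, 2, 2, 2, 2, 2) and form L = D - A. L has integer entries, so p(x) = det(xI - L) has integer coefficients. Expanding the determinant yields x^9 - 18x^8 + 135x^7 - 546x^6 + 1287x^5 - 1782x^4 + 1386x^3 - 540x^2 + 81x. The coefficient of x^8 equals -trace(L) = -18, matching the sum of degrees. The largest eigenvalue, 3.8794, is at most the vertex count 9.

x^9 - 18x^8 + 135x^7 - 546x^6 + 1287x^5 - 1782x^4 + 1386x^3 - 540x^2 + 81x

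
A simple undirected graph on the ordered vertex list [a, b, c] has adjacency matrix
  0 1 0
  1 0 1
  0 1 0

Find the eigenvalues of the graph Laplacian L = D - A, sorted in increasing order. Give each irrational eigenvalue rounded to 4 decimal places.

[0, 1, 3]

With the vertex order [a, b, c], the degrees are [1, 2, 1], giving D = diag(1, 2, 1) and L = D - A. Since every row of L sums to 0, the all-ones vector is in the kernel and 0 is an eigenvalue. The single zero eigenvalue shows the graph is connected. The largest eigenvalue, 3, is at most the vertex count 3. By the matrix-tree theorem the graph has (1/3) * product of the nonzero eigenvalues = 1 spanning tree.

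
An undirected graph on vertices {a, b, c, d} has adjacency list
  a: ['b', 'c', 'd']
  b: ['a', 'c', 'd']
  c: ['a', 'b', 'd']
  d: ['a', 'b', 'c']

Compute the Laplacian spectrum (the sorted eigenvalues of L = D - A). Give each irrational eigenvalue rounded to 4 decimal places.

Each diagonal entry of L is the vertex degree and each off-diagonal entry is -1 where an edge is present, 0 otherwise; in the order [a, b, c, d] the diagonal is [3, 3, 3, 3]. The multiplicity of 0 as a Laplacian eigenvalue equals the number of connected components. The single zero eigenvalue shows the graph is connected.

[0, 4, 4, 4]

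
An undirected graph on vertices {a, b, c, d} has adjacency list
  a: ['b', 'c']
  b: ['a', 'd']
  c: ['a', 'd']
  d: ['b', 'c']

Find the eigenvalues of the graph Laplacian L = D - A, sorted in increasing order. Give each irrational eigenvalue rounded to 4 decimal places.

[0, 2, 2, 4]

Reading degrees in the order [a, b, c, d] gives [2, 2, 2, 2]; set D = diag(2, 2, 2, 2) and form L = D - A. Diagonalising L (or applying a numerical eigensolver to the 4x4 matrix) gives the spectrum above. The largest eigenvalue, 4, is at most the vertex count 4.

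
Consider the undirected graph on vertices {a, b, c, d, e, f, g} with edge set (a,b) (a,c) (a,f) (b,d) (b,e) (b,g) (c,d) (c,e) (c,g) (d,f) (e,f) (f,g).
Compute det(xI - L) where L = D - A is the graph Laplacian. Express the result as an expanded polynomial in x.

With the vertex order [a, b, c, d, e, f, g], the degrees are [3, 4, 4, 3, 3, 4, 3], giving D = diag(3, 4, 4, 3, 3, 4, 3) and L = D - A. Computing det(xI - L) by cofactor expansion (or equivalently via sum-over-permutations) gives x^7 - 24x^6 + 234x^5 - 1192x^4 + 3357x^3 - 4968x^2 + 3024x. Since p(0) = det(-L) = 0, x divides p(x).

x^7 - 24x^6 + 234x^5 - 1192x^4 + 3357x^3 - 4968x^2 + 3024x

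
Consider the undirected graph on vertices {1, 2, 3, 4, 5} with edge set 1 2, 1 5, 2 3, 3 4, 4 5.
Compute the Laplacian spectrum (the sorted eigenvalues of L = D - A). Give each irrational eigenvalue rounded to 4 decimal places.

[0, 1.3820, 1.3820, 3.6180, 3.6180]

With the vertex order [1, 2, 3, 4, 5], the degrees are [2, 2, 2, 2, 2], giving D = diag(2, 2, 2, 2, 2) and L = D - A. Since every row of L sums to 0, the all-ones vector is in the kernel and 0 is an eigenvalue. The single zero eigenvalue shows the graph is connected. The eigenvalues sum to 10, which equals trace(L) = 2|E|. By the matrix-tree theorem the graph has (1/5) * product of the nonzero eigenvalues = 5 spanning trees.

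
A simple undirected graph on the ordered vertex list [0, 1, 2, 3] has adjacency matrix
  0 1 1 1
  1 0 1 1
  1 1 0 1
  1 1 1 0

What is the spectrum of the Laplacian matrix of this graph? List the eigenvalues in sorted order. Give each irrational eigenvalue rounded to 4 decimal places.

Reading degrees in the order [0, 1, 2, 3] gives [3, 3, 3, 3]; set D = diag(3, 3, 3, 3) and form L = D - A. Diagonalising L (or applying a numerical eigensolver to the 4x4 matrix) gives the spectrum above. The single zero eigenvalue shows the graph is connected.

[0, 4, 4, 4]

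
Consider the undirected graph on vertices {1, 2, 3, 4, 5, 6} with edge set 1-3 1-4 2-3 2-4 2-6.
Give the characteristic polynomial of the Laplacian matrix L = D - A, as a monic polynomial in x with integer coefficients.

x^6 - 10x^5 + 34x^4 - 46x^3 + 20x^2

Each diagonal entry of L is the vertex degree and each off-diagonal entry is -1 where an edge is present, 0 otherwise; in the order [1, 2, 3, 4, 5, 6] the diagonal is [2, 3, 2, 2, 0, 1]. L has integer entries, so p(x) = det(xI - L) has integer coefficients. Expanding the determinant yields x^6 - 10x^5 + 34x^4 - 46x^3 + 20x^2. The coefficient of x^5 equals -trace(L) = -10, matching the sum of degrees. The largest eigenvalue, 4.4812, is at most the vertex count 6.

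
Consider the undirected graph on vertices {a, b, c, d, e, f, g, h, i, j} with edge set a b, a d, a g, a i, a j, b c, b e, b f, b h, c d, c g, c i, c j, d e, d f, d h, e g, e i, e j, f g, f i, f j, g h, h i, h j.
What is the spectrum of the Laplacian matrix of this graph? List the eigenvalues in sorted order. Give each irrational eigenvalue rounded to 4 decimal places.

With the vertex order [a, b, c, d, e, f, g, h, i, j], the degrees are [5, 5, 5, 5, 5, 5, 5, 5, 5, 5], giving D = diag(5, 5, 5, 5, 5, 5, 5, 5, 5, 5) and L = D - A. The multiplicity of 0 as a Laplacian eigenvalue equals the number of connected components. There is one zero in the spectrum, matching the 1 component.

[0, 5, 5, 5, 5, 5, 5, 5, 5, 10]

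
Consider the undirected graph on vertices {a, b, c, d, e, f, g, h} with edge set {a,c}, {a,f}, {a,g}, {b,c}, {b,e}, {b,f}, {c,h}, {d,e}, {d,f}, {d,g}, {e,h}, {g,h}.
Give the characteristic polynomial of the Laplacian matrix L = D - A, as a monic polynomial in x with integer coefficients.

x^8 - 24x^7 + 240x^6 - 1296x^5 + 4080x^4 - 7488x^3 + 7424x^2 - 3072x

With the vertex order [a, b, c, d, e, f, g, h], the degrees are [3, 3, 3, 3, 3, 3, 3, 3], giving D = diag(3, 3, 3, 3, 3, 3, 3, 3) and L = D - A. The eigenvalues of L are [0, 2, 2, 2, 4, 4, 4, 6]; the characteristic polynomial is the product of (x - lambda_i), which multiplies out to x^8 - 24x^7 + 240x^6 - 1296x^5 + 4080x^4 - 7488x^3 + 7424x^2 - 3072x. The coefficient of x^7 equals -trace(L) = -24, matching the sum of degrees. The eigenvalues sum to 24, which equals trace(L) = 2|E|. By the matrix-tree theorem the graph has (1/8) * product of the nonzero eigenvalues = 384 spanning trees.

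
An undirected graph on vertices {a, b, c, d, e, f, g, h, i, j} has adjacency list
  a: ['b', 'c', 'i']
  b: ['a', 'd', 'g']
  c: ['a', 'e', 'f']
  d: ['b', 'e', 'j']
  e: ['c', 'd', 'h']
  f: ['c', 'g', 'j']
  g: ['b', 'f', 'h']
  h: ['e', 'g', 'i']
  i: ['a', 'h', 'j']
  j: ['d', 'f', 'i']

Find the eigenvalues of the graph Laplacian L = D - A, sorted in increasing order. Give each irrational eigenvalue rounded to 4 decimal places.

[0, 2, 2, 2, 2, 2, 5, 5, 5, 5]

With the vertex order [a, b, c, d, e, f, g, h, i, j], the degrees are [3, 3, 3, 3, 3, 3, 3, 3, 3, 3], giving D = diag(3, 3, 3, 3, 3, 3, 3, 3, 3, 3) and L = D - A. L is symmetric positive semidefinite, so every eigenvalue is real and nonnegative. The single zero eigenvalue shows the graph is connected.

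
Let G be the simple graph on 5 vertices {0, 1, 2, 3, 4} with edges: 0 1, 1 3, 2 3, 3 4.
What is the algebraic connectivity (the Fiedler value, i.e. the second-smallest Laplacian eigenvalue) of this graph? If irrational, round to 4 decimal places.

0.5188

Reading degrees in the order [0, 1, 2, 3, 4] gives [1, 2, 1, 3, 1]; set D = diag(1, 2, 1, 3, 1) and form L = D - A. The sorted Laplacian eigenvalues are [0, 0.5188, 1, 2.3111, 4.1701]; the algebraic connectivity is the second entry, 0.5188. The eigenvalues sum to 8, which equals trace(L) = 2|E|.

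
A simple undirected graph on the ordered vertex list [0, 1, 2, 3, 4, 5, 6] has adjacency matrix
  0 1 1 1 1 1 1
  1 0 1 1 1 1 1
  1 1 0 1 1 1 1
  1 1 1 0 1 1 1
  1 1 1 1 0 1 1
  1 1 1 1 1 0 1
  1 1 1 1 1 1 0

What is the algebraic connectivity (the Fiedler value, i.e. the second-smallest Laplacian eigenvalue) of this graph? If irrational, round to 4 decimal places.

With the vertex order [0, 1, 2, 3, 4, 5, 6], the degrees are [6, 6, 6, 6, 6, 6, 6], giving D = diag(6, 6, 6, 6, 6, 6, 6) and L = D - A. The smallest Laplacian eigenvalue is always 0. The next one, lambda_2 = 7, measures how hard the graph is to disconnect: larger values mean better connectivity. By the matrix-tree theorem the graph has (1/7) * product of the nonzero eigenvalues = 16807 spanning trees. The eigenvalues sum to 42, which equals trace(L) = 2|E|.

7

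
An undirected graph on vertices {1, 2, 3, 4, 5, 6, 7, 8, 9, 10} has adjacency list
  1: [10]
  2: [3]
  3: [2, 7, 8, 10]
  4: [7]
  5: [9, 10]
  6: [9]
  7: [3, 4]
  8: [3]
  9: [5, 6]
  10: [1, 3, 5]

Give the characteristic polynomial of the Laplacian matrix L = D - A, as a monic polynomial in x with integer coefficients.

Each diagonal entry of L is the vertex degree and each off-diagonal entry is -1 where an edge is present, 0 otherwise; in the order [1, 2, 3, 4, 5, 6, 7, 8, 9, 10] the diagonal is [1, 1, 4, 1, 2, 1, 2, 1, 2, 3]. L has integer entries, so p(x) = det(xI - L) has integer coefficients. Expanding the determinant yields x^10 - 18x^9 + 132x^8 - 514x^7 + 1161x^6 - 1562x^5 + 1239x^4 - 552x^3 + 123x^2 - 10x. Since p(0) = det(-L) = 0, x divides p(x). The eigenvalues sum to 18, which equals trace(L) = 2|E|.

x^10 - 18x^9 + 132x^8 - 514x^7 + 1161x^6 - 1562x^5 + 1239x^4 - 552x^3 + 123x^2 - 10x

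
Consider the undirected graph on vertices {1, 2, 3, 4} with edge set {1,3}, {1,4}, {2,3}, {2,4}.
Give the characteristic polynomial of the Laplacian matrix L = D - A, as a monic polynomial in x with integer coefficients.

x^4 - 8x^3 + 20x^2 - 16x

With the vertex order [1, 2, 3, 4], the degrees are [2, 2, 2, 2], giving D = diag(2, 2, 2, 2) and L = D - A. Computing det(xI - L) by cofactor expansion (or equivalently via sum-over-permutations) gives x^4 - 8x^3 + 20x^2 - 16x. The coefficient of x^3 equals -trace(L) = -8, matching the sum of degrees. The eigenvalues sum to 8, which equals trace(L) = 2|E|. There is one zero in the spectrum, matching the 1 component.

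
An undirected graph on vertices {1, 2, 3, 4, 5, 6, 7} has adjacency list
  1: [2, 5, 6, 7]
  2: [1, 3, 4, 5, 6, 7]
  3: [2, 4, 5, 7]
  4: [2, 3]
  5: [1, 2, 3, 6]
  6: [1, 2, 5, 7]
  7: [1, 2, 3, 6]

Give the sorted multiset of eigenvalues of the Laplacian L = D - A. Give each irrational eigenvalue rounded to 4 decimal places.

[0, 1.7639, 4, 4, 5, 6.2361, 7]

With the vertex order [1, 2, 3, 4, 5, 6, 7], the degrees are [4, 6, 4, 2, 4, 4, 4], giving D = diag(4, 6, 4, 2, 4, 4, 4) and L = D - A. Since every row of L sums to 0, the all-ones vector is in the kernel and 0 is an eigenvalue. The single zero eigenvalue shows the graph is connected. By the matrix-tree theorem the graph has (1/7) * product of the nonzero eigenvalues = 880 spanning trees. The largest eigenvalue, 7, is at most the vertex count 7.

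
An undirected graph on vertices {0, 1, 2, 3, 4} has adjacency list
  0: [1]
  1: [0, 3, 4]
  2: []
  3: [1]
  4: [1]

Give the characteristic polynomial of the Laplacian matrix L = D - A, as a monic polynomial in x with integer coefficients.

x^5 - 6x^4 + 9x^3 - 4x^2

With the vertex order [0, 1, 2, 3, 4], the degrees are [1, 3, 0, 1, 1], giving D = diag(1, 3, 0, 1, 1) and L = D - A. Computing det(xI - L) by cofactor expansion (or equivalently via sum-over-permutations) gives x^5 - 6x^4 + 9x^3 - 4x^2. The constant term is 0 because L is singular (the all-ones vector lies in its kernel).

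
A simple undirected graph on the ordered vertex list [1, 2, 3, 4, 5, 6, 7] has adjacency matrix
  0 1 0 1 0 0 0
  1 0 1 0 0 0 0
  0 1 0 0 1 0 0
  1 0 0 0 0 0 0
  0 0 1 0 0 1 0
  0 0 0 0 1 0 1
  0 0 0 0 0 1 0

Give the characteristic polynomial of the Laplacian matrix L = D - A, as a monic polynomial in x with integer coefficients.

Each diagonal entry of L is the vertex degree and each off-diagonal entry is -1 where an edge is present, 0 otherwise; in the order [1, 2, 3, 4, 5, 6, 7] the diagonal is [2, 2, 2, 1, 2, 2, 1]. Computing det(xI - L) by cofactor expansion (or equivalently via sum-over-permutations) gives x^7 - 12x^6 + 55x^5 - 120x^4 + 126x^3 - 56x^2 + 7x. Since p(0) = det(-L) = 0, x divides p(x). By the matrix-tree theorem the graph has (1/7) * product of the nonzero eigenvalues = 1 spanning tree.

x^7 - 12x^6 + 55x^5 - 120x^4 + 126x^3 - 56x^2 + 7x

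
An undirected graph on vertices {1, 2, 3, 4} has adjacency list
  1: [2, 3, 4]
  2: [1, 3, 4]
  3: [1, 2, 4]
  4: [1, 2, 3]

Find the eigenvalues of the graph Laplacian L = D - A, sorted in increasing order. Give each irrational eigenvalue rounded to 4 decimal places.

Each diagonal entry of L is the vertex degree and each off-diagonal entry is -1 where an edge is present, 0 otherwise; in the order [1, 2, 3, 4] the diagonal is [3, 3, 3, 3]. L is symmetric positive semidefinite, so every eigenvalue is real and nonnegative. The largest eigenvalue, 4, is at most the vertex count 4.

[0, 4, 4, 4]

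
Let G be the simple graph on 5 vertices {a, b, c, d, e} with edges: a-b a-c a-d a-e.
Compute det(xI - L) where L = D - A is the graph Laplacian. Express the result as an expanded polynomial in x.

x^5 - 8x^4 + 18x^3 - 16x^2 + 5x

Reading degrees in the order [a, b, c, d, e] gives [4, 1, 1, 1, 1]; set D = diag(4, 1, 1, 1, 1) and form L = D - A. L has integer entries, so p(x) = det(xI - L) has integer coefficients. Expanding the determinant yields x^5 - 8x^4 + 18x^3 - 16x^2 + 5x. Since p(0) = det(-L) = 0, x divides p(x). The largest eigenvalue, 5, is at most the vertex count 5. There is one zero in the spectrum, matching the 1 component.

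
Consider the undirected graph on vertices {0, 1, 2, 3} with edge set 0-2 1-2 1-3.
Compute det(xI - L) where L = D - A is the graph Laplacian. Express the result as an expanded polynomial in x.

x^4 - 6x^3 + 10x^2 - 4x

With the vertex order [0, 1, 2, 3], the degrees are [1, 2, 2, 1], giving D = diag(1, 2, 2, 1) and L = D - A. Computing det(xI - L) by cofactor expansion (or equivalently via sum-over-permutations) gives x^4 - 6x^3 + 10x^2 - 4x. The constant term is 0 because L is singular (the all-ones vector lies in its kernel).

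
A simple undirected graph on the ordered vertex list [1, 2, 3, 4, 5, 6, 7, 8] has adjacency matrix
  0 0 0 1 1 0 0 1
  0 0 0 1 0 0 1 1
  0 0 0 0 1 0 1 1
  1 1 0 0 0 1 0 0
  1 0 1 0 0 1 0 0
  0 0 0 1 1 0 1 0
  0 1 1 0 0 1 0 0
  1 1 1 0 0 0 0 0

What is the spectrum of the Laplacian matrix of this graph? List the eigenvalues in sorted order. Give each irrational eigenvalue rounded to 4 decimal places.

Each diagonal entry of L is the vertex degree and each off-diagonal entry is -1 where an edge is present, 0 otherwise; in the order [1, 2, 3, 4, 5, 6, 7, 8] the diagonal is [3, 3, 3, 3, 3, 3, 3, 3]. L is symmetric positive semidefinite, so every eigenvalue is real and nonnegative.

[0, 2, 2, 2, 4, 4, 4, 6]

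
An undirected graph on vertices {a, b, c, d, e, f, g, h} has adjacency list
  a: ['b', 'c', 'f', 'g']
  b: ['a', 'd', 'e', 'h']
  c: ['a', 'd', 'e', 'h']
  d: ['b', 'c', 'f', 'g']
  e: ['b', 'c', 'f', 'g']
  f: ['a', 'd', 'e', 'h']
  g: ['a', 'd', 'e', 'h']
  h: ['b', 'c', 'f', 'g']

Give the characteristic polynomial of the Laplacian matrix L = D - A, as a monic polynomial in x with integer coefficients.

x^8 - 32x^7 + 432x^6 - 3200x^5 + 14080x^4 - 36864x^3 + 53248x^2 - 32768x

Reading degrees in the order [a, b, c, d, e, f, g, h] gives [4, 4, 4, 4, 4, 4, 4, 4]; set D = diag(4, 4, 4, 4, 4, 4, 4, 4) and form L = D - A. L has integer entries, so p(x) = det(xI - L) has integer coefficients. Expanding the determinant yields x^8 - 32x^7 + 432x^6 - 3200x^5 + 14080x^4 - 36864x^3 + 53248x^2 - 32768x. The coefficient of x^7 equals -trace(L) = -32, matching the sum of degrees. By the matrix-tree theorem the graph has (1/8) * product of the nonzero eigenvalues = 4096 spanning trees. The largest eigenvalue, 8, is at most the vertex count 8.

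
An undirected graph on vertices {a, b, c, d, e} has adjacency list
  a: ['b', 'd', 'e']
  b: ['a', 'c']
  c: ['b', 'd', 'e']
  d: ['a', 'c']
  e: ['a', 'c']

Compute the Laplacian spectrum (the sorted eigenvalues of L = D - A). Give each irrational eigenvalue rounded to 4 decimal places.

[0, 2, 2, 3, 5]

Each diagonal entry of L is the vertex degree and each off-diagonal entry is -1 where an edge is present, 0 otherwise; in the order [a, b, c, d, e] the diagonal is [3, 2, 3, 2, 2]. Since every row of L sums to 0, the all-ones vector is in the kernel and 0 is an eigenvalue. The largest eigenvalue, 5, is at most the vertex count 5. The eigenvalues sum to 12, which equals trace(L) = 2|E|.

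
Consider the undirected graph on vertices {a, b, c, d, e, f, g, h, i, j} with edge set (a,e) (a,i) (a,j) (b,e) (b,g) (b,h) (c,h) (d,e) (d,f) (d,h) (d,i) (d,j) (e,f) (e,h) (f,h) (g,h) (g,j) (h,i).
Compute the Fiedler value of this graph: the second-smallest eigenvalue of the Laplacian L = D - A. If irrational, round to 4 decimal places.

Reading degrees in the order [a, b, c, d, e, f, g, h, i, j] gives [3, 3, 1, 5, 5, 3, 3, 7, 3, 3]; set D = diag(3, 3, 1, 5, 5, 3, 3, 7, 3, 3) and form L = D - A. Computing the eigenvalues of L and sorting gives [0, 0.9376, 1.8884, 2.1113, 2.8775, 3.4212, 4.3850, 5.4951, 6.7628, 8.1212]. The Fiedler value lambda_2 = 0.9376 is strictly positive, so the graph is connected.

0.9376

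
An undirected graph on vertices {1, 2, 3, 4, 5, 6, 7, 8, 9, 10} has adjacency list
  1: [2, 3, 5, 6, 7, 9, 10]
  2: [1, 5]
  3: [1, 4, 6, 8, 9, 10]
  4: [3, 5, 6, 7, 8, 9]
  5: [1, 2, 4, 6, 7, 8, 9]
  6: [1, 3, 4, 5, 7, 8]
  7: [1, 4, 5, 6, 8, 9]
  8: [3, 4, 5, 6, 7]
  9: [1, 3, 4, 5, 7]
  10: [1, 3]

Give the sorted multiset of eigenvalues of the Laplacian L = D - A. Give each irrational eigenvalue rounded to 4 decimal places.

[0, 1.7788, 1.9777, 4.6700, 5.9044, 6.2350, 6.7985, 7.5560, 8.2165, 8.8631]

With the vertex order [1, 2, 3, 4, 5, 6, 7, 8, 9, 10], the degrees are [7, 2, 6, 6, 7, 6, 6, 5, 5, 2], giving D = diag(7, 2, 6, 6, 7, 6, 6, 5, 5, 2) and L = D - A. L is symmetric positive semidefinite, so every eigenvalue is real and nonnegative. The single zero eigenvalue shows the graph is connected. The eigenvalues sum to 52, which equals trace(L) = 2|E|.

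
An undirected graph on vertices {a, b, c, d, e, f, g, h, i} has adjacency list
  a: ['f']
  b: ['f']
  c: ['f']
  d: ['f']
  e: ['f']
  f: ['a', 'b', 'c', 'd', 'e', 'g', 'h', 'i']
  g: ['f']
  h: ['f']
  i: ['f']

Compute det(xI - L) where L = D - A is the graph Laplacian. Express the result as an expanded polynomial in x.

x^9 - 16x^8 + 84x^7 - 224x^6 + 350x^5 - 336x^4 + 196x^3 - 64x^2 + 9x

Reading degrees in the order [a, b, c, d, e, f, g, h, i] gives [1, 1, 1, 1, 1, 8, 1, 1, 1]; set D = diag(1, 1, 1, 1, 1, 8, 1, 1, 1) and form L = D - A. Computing det(xI - L) by cofactor expansion (or equivalently via sum-over-permutations) gives x^9 - 16x^8 + 84x^7 - 224x^6 + 350x^5 - 336x^4 + 196x^3 - 64x^2 + 9x. Since p(0) = det(-L) = 0, x divides p(x).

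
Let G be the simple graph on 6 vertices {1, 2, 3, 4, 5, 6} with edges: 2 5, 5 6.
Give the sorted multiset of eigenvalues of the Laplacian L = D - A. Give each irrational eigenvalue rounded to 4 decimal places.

[0, 0, 0, 0, 1, 3]

Reading degrees in the order [1, 2, 3, 4, 5, 6] gives [0, 1, 0, 0, 2, 1]; set D = diag(0, 1, 0, 0, 2, 1) and form L = D - A. Diagonalising L (or applying a numerical eigensolver to the 6x6 matrix) gives the spectrum above. The 4 zero eigenvalues correspond to the 4 connected components. The eigenvalues sum to 4, which equals trace(L) = 2|E|.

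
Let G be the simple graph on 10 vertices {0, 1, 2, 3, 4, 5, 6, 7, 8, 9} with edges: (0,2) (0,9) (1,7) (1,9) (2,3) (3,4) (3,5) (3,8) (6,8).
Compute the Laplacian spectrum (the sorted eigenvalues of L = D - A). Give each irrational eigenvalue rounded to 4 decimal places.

With the vertex order [0, 1, 2, 3, 4, 5, 6, 7, 8, 9], the degrees are [2, 2, 2, 4, 1, 1, 1, 1, 2, 2], giving D = diag(2, 2, 2, 4, 1, 1, 1, 1, 2, 2) and L = D - A. Diagonalising L (or applying a numerical eigensolver to the 10x10 matrix) gives the spectrum above. The largest eigenvalue, 5.1744, is at most the vertex count 10.

[0, 0.1317, 0.5006, 0.7370, 1, 1.6424, 2.3851, 2.7880, 3.6407, 5.1744]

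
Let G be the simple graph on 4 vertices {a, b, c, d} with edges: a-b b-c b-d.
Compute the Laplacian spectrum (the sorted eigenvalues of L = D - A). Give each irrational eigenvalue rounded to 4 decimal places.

Each diagonal entry of L is the vertex degree and each off-diagonal entry is -1 where an edge is present, 0 otherwise; in the order [a, b, c, d] the diagonal is [1, 3, 1, 1]. Since every row of L sums to 0, the all-ones vector is in the kernel and 0 is an eigenvalue. By the matrix-tree theorem the graph has (1/4) * product of the nonzero eigenvalues = 1 spanning tree.

[0, 1, 1, 4]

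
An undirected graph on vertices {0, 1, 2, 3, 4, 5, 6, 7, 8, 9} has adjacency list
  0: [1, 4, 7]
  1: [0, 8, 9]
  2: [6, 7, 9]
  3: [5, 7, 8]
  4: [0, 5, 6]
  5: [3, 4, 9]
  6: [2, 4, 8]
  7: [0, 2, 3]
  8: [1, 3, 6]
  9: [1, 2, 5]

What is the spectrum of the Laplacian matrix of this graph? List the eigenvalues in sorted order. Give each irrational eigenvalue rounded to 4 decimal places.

[0, 2, 2, 2, 2, 2, 5, 5, 5, 5]

With the vertex order [0, 1, 2, 3, 4, 5, 6, 7, 8, 9], the degrees are [3, 3, 3, 3, 3, 3, 3, 3, 3, 3], giving D = diag(3, 3, 3, 3, 3, 3, 3, 3, 3, 3) and L = D - A. Since every row of L sums to 0, the all-ones vector is in the kernel and 0 is an eigenvalue. The single zero eigenvalue shows the graph is connected. There is one zero in the spectrum, matching the 1 component.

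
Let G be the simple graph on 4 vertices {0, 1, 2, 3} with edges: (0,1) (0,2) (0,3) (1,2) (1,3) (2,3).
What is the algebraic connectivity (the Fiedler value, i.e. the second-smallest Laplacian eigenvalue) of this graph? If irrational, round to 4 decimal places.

With the vertex order [0, 1, 2, 3], the degrees are [3, 3, 3, 3], giving D = diag(3, 3, 3, 3) and L = D - A. The smallest Laplacian eigenvalue is always 0. The next one, lambda_2 = 4, measures how hard the graph is to disconnect: larger values mean better connectivity. There is one zero in the spectrum, matching the 1 component. The largest eigenvalue, 4, is at most the vertex count 4.

4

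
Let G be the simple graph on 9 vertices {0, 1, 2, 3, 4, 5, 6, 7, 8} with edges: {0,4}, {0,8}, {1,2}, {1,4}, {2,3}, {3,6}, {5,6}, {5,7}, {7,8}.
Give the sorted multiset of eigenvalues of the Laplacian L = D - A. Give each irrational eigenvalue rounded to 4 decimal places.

Each diagonal entry of L is the vertex degree and each off-diagonal entry is -1 where an edge is present, 0 otherwise; in the order [0, 1, 2, 3, 4, 5, 6, 7, 8] the diagonal is [2, 2, 2, 2, 2, 2, 2, 2, 2]. Diagonalising L (or applying a numerical eigensolver to the 9x9 matrix) gives the spectrum above. The largest eigenvalue, 3.8794, is at most the vertex count 9.

[0, 0.4679, 0.4679, 1.6527, 1.6527, 3, 3, 3.8794, 3.8794]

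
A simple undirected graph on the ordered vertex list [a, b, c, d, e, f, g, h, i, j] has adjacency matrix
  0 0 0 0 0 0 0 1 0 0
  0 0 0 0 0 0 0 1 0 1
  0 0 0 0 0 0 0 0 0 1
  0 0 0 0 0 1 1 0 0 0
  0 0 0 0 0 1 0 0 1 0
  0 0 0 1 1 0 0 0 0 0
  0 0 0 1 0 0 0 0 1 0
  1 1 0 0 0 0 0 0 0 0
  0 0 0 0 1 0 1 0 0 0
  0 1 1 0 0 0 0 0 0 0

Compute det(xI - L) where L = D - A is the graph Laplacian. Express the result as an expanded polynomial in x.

x^10 - 18x^9 + 136x^8 - 560x^7 + 1365x^6 - 2000x^5 + 1700x^4 - 750x^3 + 125x^2

Each diagonal entry of L is the vertex degree and each off-diagonal entry is -1 where an edge is present, 0 otherwise; in the order [a, b, c, d, e, f, g, h, i, j] the diagonal is [1, 2, 1, 2, 2, 2, 2, 2, 2, 2]. L has integer entries, so p(x) = det(xI - L) has integer coefficients. Expanding the determinant yields x^10 - 18x^9 + 136x^8 - 560x^7 + 1365x^6 - 2000x^5 + 1700x^4 - 750x^3 + 125x^2. The constant term is 0 because L is singular (the all-ones vector lies in its kernel). There are 2 zeros in the spectrum, matching the 2 components. The eigenvalues sum to 18, which equals trace(L) = 2|E|.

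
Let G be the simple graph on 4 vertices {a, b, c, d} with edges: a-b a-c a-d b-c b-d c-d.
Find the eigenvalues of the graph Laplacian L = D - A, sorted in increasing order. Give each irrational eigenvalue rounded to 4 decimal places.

Each diagonal entry of L is the vertex degree and each off-diagonal entry is -1 where an edge is present, 0 otherwise; in the order [a, b, c, d] the diagonal is [3, 3, 3, 3]. The multiplicity of 0 as a Laplacian eigenvalue equals the number of connected components. By the matrix-tree theorem the graph has (1/4) * product of the nonzero eigenvalues = 16 spanning trees. The largest eigenvalue, 4, is at most the vertex count 4.

[0, 4, 4, 4]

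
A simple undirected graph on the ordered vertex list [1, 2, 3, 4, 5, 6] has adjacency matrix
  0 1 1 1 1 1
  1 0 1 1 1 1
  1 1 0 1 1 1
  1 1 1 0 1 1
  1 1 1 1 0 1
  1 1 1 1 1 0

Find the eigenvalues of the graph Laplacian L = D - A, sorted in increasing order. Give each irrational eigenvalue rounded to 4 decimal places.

Each diagonal entry of L is the vertex degree and each off-diagonal entry is -1 where an edge is present, 0 otherwise; in the order [1, 2, 3, 4, 5, 6] the diagonal is [5, 5, 5, 5, 5, 5]. The multiplicity of 0 as a Laplacian eigenvalue equals the number of connected components. There is one zero in the spectrum, matching the 1 component.

[0, 6, 6, 6, 6, 6]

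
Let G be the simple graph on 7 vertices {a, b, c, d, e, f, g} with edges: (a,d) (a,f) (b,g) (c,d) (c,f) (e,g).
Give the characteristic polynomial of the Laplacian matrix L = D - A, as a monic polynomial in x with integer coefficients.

x^7 - 12x^6 + 55x^5 - 120x^4 + 124x^3 - 48x^2

Each diagonal entry of L is the vertex degree and each off-diagonal entry is -1 where an edge is present, 0 otherwise; in the order [a, b, c, d, e, f, g] the diagonal is [2, 1, 2, 2, 1, 2, 2]. The eigenvalues of L are [0, 0, 1, 2, 2, 3, 4]; the characteristic polynomial is the product of (x - lambda_i), which multiplies out to x^7 - 12x^6 + 55x^5 - 120x^4 + 124x^3 - 48x^2. Since p(0) = det(-L) = 0, x divides p(x). The eigenvalues sum to 12, which equals trace(L) = 2|E|. The largest eigenvalue, 4, is at most the vertex count 7.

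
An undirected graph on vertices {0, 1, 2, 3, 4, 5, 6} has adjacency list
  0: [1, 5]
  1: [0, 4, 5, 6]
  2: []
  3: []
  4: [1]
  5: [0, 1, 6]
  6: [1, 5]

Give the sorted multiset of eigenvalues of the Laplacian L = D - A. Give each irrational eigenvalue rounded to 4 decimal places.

Reading degrees in the order [0, 1, 2, 3, 4, 5, 6] gives [2, 4, 0, 0, 1, 3, 2]; set D = diag(2, 4, 0, 0, 1, 3, 2) and form L = D - A. L is symmetric positive semidefinite, so every eigenvalue is real and nonnegative. The 3 zero eigenvalues correspond to the 3 connected components. There are 3 zeros in the spectrum, matching the 3 components.

[0, 0, 0, 1, 2, 4, 5]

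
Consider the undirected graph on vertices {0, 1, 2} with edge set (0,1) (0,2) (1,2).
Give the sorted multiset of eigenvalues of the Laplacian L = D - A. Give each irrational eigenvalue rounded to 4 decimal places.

[0, 3, 3]

Each diagonal entry of L is the vertex degree and each off-diagonal entry is -1 where an edge is present, 0 otherwise; in the order [0, 1, 2] the diagonal is [2, 2, 2]. L is symmetric positive semidefinite, so every eigenvalue is real and nonnegative. The single zero eigenvalue shows the graph is connected. The eigenvalues sum to 6, which equals trace(L) = 2|E|.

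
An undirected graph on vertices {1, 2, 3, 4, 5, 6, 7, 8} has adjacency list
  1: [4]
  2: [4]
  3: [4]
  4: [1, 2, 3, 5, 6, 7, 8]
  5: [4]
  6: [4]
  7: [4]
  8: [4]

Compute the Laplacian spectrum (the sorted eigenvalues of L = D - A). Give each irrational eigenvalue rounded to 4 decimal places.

[0, 1, 1, 1, 1, 1, 1, 8]

With the vertex order [1, 2, 3, 4, 5, 6, 7, 8], the degrees are [1, 1, 1, 7, 1, 1, 1, 1], giving D = diag(1, 1, 1, 7, 1, 1, 1, 1) and L = D - A. Diagonalising L (or applying a numerical eigensolver to the 8x8 matrix) gives the spectrum above. The single zero eigenvalue shows the graph is connected. By the matrix-tree theorem the graph has (1/8) * product of the nonzero eigenvalues = 1 spanning tree.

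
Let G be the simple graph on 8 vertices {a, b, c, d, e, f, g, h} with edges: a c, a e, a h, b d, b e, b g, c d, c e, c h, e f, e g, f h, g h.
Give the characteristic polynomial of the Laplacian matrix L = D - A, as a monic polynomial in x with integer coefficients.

With the vertex order [a, b, c, d, e, f, g, h], the degrees are [3, 3, 4, 2, 5, 2, 3, 4], giving D = diag(3, 3, 4, 2, 5, 2, 3, 4) and L = D - A. Computing det(xI - L) by cofactor expansion (or equivalently via sum-over-permutations) gives x^8 - 26x^7 + 279x^6 - 1598x^5 + 5262x^4 - 9936x^3 + 9941x^2 - 4056x. The coefficient of x^7 equals -trace(L) = -26, matching the sum of degrees. By the matrix-tree theorem the graph has (1/8) * product of the nonzero eigenvalues = 507 spanning trees.

x^8 - 26x^7 + 279x^6 - 1598x^5 + 5262x^4 - 9936x^3 + 9941x^2 - 4056x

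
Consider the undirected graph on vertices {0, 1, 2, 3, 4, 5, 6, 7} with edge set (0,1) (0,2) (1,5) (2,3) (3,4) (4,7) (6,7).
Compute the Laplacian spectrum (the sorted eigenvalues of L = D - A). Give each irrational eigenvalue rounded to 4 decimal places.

[0, 0.1522, 0.5858, 1.2346, 2, 2.7654, 3.4142, 3.8478]

With the vertex order [0, 1, 2, 3, 4, 5, 6, 7], the degrees are [2, 2, 2, 2, 2, 1, 1, 2], giving D = diag(2, 2, 2, 2, 2, 1, 1, 2) and L = D - A. The multiplicity of 0 as a Laplacian eigenvalue equals the number of connected components. By the matrix-tree theorem the graph has (1/8) * product of the nonzero eigenvalues = 1 spanning tree.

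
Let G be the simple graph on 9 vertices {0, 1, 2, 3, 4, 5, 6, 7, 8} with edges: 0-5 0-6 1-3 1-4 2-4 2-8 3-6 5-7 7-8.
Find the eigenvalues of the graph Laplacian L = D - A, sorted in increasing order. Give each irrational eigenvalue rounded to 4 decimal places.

[0, 0.4679, 0.4679, 1.6527, 1.6527, 3, 3, 3.8794, 3.8794]

Reading degrees in the order [0, 1, 2, 3, 4, 5, 6, 7, 8] gives [2, 2, 2, 2, 2, 2, 2, 2, 2]; set D = diag(2, 2, 2, 2, 2, 2, 2, 2, 2) and form L = D - A. Since every row of L sums to 0, the all-ones vector is in the kernel and 0 is an eigenvalue. There is one zero in the spectrum, matching the 1 component.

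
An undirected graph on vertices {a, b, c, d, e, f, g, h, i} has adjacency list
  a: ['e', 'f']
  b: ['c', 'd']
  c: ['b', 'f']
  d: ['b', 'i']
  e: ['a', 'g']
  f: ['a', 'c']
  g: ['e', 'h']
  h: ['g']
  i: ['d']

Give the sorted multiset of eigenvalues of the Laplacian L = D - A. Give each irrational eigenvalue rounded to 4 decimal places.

[0, 0.1206, 0.4679, 1, 1.6527, 2.3473, 3, 3.5321, 3.8794]

Each diagonal entry of L is the vertex degree and each off-diagonal entry is -1 where an edge is present, 0 otherwise; in the order [a, b, c, d, e, f, g, h, i] the diagonal is [2, 2, 2, 2, 2, 2, 2, 1, 1]. The multiplicity of 0 as a Laplacian eigenvalue equals the number of connected components. The single zero eigenvalue shows the graph is connected.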